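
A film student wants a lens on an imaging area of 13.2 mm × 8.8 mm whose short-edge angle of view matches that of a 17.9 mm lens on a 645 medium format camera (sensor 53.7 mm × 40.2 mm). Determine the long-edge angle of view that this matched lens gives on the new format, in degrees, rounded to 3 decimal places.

118.605°

Equal short-edge AOV ⇒ f₂ = f₁ · 8.8/40.2 = 17.9 × 0.21891 ≈ 3.9184 mm.
Long-edge AOV on the new format = 2·arctan(13.2 / (2 × 3.9184)) = 2·arctan(1.68436) ≈ 118.6049°.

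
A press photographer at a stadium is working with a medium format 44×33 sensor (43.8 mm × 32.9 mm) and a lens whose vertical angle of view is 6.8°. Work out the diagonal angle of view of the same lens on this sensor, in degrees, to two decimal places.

11.30°

From the vertical AOV: f = 32.9 / (2·tan(3.4°)) = 32.9 / 0.11882 ≈ 276.8850 mm.
Sensor diagonal = √(43.8² + 32.9²) = √3000.8500 ≈ 54.7800 mm.
Diagonal AOV = 2·arctan(54.7800 / (2 × 276.8850)) = 2·arctan(0.09892) ≈ 11.2989°.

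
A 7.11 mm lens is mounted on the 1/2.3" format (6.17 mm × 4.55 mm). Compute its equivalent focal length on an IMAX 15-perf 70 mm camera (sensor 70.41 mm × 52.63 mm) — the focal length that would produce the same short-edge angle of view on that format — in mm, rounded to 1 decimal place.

82.2 mm

Equal angle of view means equal height/f ratio, so f₂ = f₁ · (height₂/height₁) = 7.11 × 52.63/4.55.
f₂ = 7.11 × 11.56703 ≈ 82.242 mm.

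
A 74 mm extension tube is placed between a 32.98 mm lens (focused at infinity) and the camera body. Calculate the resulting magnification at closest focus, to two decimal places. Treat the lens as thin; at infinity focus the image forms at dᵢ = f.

2.24×

The tube moves the image plane from f to f + e, so dᵢ = 32.98 + 74 = 106.98 mm. Focus is achieved when 1/f = 1/dₒ + 1/dᵢ, giving dₒ = 1/(1/f − 1/(f+e)).
Magnification m = dᵢ/dₒ = (f+e)·(1/f − 1/(f+e)) = e/f = 74/32.98 ≈ 2.2438.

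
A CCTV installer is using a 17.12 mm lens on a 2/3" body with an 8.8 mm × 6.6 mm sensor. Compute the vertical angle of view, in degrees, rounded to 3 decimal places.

21.821°

Angle of view α = 2·arctan(h/2f) with h = 6.6 mm and f = 17.12 mm.
h/2f = 0.19276; arctan(0.19276) ≈ 10.9104°, so α ≈ 21.8207°.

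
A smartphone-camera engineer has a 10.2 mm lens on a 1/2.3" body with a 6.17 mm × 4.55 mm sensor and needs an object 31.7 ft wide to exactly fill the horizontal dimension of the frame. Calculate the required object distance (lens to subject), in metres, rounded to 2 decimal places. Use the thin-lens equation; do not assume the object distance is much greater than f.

W: 31.7 ft × 304.8 mm/ft = 9662.16 mm.
Magnification m = w/W = dᵢ/dₒ; combined with 1/f = 1/dₒ + 1/dᵢ this gives dₒ = f·(1 + W/w).
dₒ = 10.2 mm × (1 + 9662.16/6.17) = 10.2 × 1566.9902 ≈ 15983.300 mm = 15.9833 m.

15.98 m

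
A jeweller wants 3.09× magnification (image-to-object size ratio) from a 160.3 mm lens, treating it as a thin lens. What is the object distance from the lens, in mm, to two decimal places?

212.18 mm

With m = dᵢ/dₒ and 1/f = 1/dₒ + 1/dᵢ, substituting dᵢ = m·dₒ gives 1/f = (1 + 1/m)/dₒ, hence dₒ = f·(1 + 1/m).
dₒ = 160.3 × (1 + 1/3.09) = 160.3 × 1.32362 ≈ 212.177 mm.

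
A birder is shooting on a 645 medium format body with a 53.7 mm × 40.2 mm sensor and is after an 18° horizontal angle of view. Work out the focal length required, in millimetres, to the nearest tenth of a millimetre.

From α = 2·arctan(w/2f) we get f = w / (2·tan(α/2)).
With w = 53.7 mm and α/2 = 9°, tan(α/2) ≈ 0.15838, so f ≈ 53.7 / 0.31677 ≈ 169.5242 mm.

169.5 mm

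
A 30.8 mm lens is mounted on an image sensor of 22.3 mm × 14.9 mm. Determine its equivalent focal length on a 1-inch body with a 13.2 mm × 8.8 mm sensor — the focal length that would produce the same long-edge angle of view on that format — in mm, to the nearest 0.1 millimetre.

18.2 mm

Equal angle of view means equal width/f ratio, so f₂ = f₁ · (width₂/width₁) = 30.8 × 13.2/22.3.
f₂ = 30.8 × 0.59193 ≈ 18.231 mm.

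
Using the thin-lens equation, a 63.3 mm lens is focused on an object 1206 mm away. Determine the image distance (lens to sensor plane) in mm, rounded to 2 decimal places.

1/dᵢ = 1/f − 1/dₒ = 1/63.3 − 1/1206 = 0.0149686 mm⁻¹.
dᵢ = 1/0.0149686 ≈ 66.8065 mm.

66.81 mm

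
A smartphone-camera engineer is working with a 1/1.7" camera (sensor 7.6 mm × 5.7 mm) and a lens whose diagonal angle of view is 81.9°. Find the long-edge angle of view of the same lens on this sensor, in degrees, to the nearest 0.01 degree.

Sensor diagonal = √(7.6² + 5.7²) = √90.2500 ≈ 9.5000 mm.
From the diagonal AOV: f = 9.5000 / (2·tan(40.95°)) = 9.5000 / 1.73551 ≈ 5.4739 mm.
Long-edge AOV = 2·arctan(7.6 / (2 × 5.4739)) = 2·arctan(0.69420) ≈ 69.5371°.

69.54°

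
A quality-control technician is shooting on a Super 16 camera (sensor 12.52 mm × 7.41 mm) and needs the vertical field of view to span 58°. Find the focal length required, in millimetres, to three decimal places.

6.684 mm

From α = 2·arctan(h/2f) we get f = h / (2·tan(α/2)).
With h = 7.41 mm and α/2 = 29°, tan(α/2) ≈ 0.55431, so f ≈ 7.41 / 1.10862 ≈ 6.6840 mm.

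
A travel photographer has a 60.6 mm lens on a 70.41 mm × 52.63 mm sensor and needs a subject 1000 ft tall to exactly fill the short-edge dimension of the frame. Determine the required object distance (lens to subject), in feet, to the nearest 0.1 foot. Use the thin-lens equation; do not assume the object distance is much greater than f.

W: 1000 ft × 304.8 mm/ft = 304799.99 mm.
Magnification m = h/W = dᵢ/dₒ; combined with 1/f = 1/dₒ + 1/dᵢ this gives dₒ = f·(1 + W/h).
dₒ = 60.6 mm × (1 + 304800/52.63) = 60.6 × 5792.3736 ≈ 351017.837 mm = 351017.837/304.8 ft = 1151.63 ft.

1151.6 ft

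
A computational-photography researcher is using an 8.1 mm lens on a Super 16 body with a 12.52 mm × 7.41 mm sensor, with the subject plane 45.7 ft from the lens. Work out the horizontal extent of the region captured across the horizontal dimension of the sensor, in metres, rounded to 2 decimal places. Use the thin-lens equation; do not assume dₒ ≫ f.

dₒ: 45.7 ft × 304.8 mm/ft = 13929.36 mm.
Similar triangles through the lens centre give W/dₒ = w/dᵢ; with 1/f = 1/dₒ + 1/dᵢ this gives W = w·(dₒ − f)/f.
W = 12.52 mm × (13929.4 − 8.1) / 8.1 = 12.52 × 1718.6740 ≈ 21517.799 mm = 21.5178 m.

21.52 m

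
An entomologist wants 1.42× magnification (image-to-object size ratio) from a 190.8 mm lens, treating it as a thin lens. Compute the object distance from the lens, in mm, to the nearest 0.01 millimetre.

325.17 mm

With m = dᵢ/dₒ and 1/f = 1/dₒ + 1/dᵢ, substituting dᵢ = m·dₒ gives 1/f = (1 + 1/m)/dₒ, hence dₒ = f·(1 + 1/m).
dₒ = 190.8 × (1 + 1/1.42) = 190.8 × 1.70423 ≈ 325.166 mm.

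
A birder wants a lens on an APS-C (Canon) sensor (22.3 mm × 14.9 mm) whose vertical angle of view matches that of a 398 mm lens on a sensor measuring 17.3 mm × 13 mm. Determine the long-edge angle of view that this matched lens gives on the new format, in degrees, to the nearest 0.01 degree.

Equal vertical AOV ⇒ f₂ = f₁ · 14.9/13 = 398 × 1.14615 ≈ 456.1692 mm.
Long-edge AOV on the new format = 2·arctan(22.3 / (2 × 456.1692)) = 2·arctan(0.02444) ≈ 2.8004°.

2.80°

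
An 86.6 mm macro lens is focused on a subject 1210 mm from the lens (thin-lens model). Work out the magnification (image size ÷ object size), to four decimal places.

0.0771×

Thin lens: 1/f = 1/dₒ + 1/dᵢ → 1/dᵢ = 1/86.6 − 1/1210 = 0.0107209 mm⁻¹, so dᵢ ≈ 93.2758 mm.
Magnification m = dᵢ/dₒ = 93.2758/1210 ≈ 0.07709.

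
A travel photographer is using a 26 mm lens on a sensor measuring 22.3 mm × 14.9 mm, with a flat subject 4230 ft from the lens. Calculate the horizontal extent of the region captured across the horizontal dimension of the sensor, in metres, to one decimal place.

1105.8 m

dₒ: 4230 ft × 304.8 mm/ft = 1289303.96 mm.
Similar triangles through the lens centre give W/dₒ = w/dᵢ; with 1/f = 1/dₒ + 1/dᵢ this gives W = w·(dₒ − f)/f.
W = 22.3 mm × (1.2893e+06 − 26) / 26 = 22.3 × 49587.6138 ≈ 1105803.788 mm = 1105.8 m.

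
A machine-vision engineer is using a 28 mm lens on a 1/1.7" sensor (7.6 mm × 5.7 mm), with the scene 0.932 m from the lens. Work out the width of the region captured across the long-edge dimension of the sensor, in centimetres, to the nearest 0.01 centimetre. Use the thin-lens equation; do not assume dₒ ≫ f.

dₒ: 0.932 m = 932 mm.
Similar triangles through the lens centre give W/dₒ = w/dᵢ; with 1/f = 1/dₒ + 1/dᵢ this gives W = w·(dₒ − f)/f.
W = 7.6 mm × (932 − 28) / 28 = 7.6 × 32.2857 ≈ 245.371 mm = 24.5371 cm.

24.54 cm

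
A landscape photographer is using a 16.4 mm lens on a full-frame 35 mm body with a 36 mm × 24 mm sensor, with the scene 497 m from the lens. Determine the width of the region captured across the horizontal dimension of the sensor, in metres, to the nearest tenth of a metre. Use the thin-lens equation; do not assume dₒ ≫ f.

dₒ: 497 m = 497000 mm.
Similar triangles through the lens centre give W/dₒ = w/dᵢ; with 1/f = 1/dₒ + 1/dᵢ this gives W = w·(dₒ − f)/f.
W = 36 mm × (497000 − 16.4) / 16.4 = 36 × 30303.8780 ≈ 1090939.610 mm = 1090.94 m.

1090.9 m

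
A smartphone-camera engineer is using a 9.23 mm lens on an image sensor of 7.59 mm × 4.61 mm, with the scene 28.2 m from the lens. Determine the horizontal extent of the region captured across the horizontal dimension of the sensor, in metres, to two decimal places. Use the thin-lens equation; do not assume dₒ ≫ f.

23.18 m

dₒ: 28.2 m = 28200 mm.
Similar triangles through the lens centre give W/dₒ = w/dᵢ; with 1/f = 1/dₒ + 1/dᵢ this gives W = w·(dₒ − f)/f.
W = 7.59 mm × (28200 − 9.23) / 9.23 = 7.59 × 3054.2546 ≈ 23181.792 mm = 23.1818 m.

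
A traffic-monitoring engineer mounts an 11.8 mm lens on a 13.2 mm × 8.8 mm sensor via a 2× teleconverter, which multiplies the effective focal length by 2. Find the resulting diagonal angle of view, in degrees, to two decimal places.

37.16°

Effective focal length f = 11.8 × 2 = 23.6 mm.
Sensor diagonal = √(13.2² + 8.8²) = √251.6800 ≈ 15.8644 mm.
α = 2·arctan(15.864 / (2 × 23.6)) = 2·arctan(0.33611) ≈ 37.1561°.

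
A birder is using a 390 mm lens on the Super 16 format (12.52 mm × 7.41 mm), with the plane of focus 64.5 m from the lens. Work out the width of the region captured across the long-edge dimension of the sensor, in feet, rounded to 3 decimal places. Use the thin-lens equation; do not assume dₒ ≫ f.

dₒ: 64.5 m = 64500 mm.
Similar triangles through the lens centre give W/dₒ = w/dᵢ; with 1/f = 1/dₒ + 1/dᵢ this gives W = w·(dₒ − f)/f.
W = 12.52 mm × (64500 − 390) / 390 = 12.52 × 164.3846 ≈ 2058.095 mm = 2058.095/304.8 ft = 6.75228 ft.

6.752 ft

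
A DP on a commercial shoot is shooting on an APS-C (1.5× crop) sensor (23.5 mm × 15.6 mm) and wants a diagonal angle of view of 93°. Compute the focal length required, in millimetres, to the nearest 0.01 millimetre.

13.38 mm

Sensor diagonal = √(23.5² + 15.6²) = √795.6100 ≈ 28.2066 mm.
From α = 2·arctan(d/2f) we get f = d / (2·tan(α/2)).
With d = 28.2066 mm and α/2 = 46.5°, tan(α/2) ≈ 1.05378, so f ≈ 28.2066 / 2.10756 ≈ 13.3835 mm.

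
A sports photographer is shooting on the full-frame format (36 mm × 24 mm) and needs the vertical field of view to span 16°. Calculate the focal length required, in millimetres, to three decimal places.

85.384 mm

From α = 2·arctan(h/2f) we get f = h / (2·tan(α/2)).
With h = 24 mm and α/2 = 8°, tan(α/2) ≈ 0.14054, so f ≈ 24 / 0.28108 ≈ 85.3844 mm.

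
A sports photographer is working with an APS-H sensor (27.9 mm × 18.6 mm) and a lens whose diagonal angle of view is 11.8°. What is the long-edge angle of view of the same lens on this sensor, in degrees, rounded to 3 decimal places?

9.829°

Sensor diagonal = √(27.9² + 18.6²) = √1124.3700 ≈ 33.5316 mm.
From the diagonal AOV: f = 33.5316 / (2·tan(5.9°)) = 33.5316 / 0.20668 ≈ 162.2394 mm.
Long-edge AOV = 2·arctan(27.9 / (2 × 162.2394)) = 2·arctan(0.08598) ≈ 9.8289°.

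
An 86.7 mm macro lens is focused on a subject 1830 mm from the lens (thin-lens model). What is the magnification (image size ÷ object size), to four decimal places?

0.0497×

Thin lens: 1/f = 1/dₒ + 1/dᵢ → 1/dᵢ = 1/86.7 − 1/1830 = 0.0109876 mm⁻¹, so dᵢ ≈ 91.0119 mm.
Magnification m = dᵢ/dₒ = 91.0119/1830 ≈ 0.04973.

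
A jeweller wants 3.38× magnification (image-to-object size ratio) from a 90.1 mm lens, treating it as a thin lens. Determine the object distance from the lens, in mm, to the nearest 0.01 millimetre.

With m = dᵢ/dₒ and 1/f = 1/dₒ + 1/dᵢ, substituting dᵢ = m·dₒ gives 1/f = (1 + 1/m)/dₒ, hence dₒ = f·(1 + 1/m).
dₒ = 90.1 × (1 + 1/3.38) = 90.1 × 1.29586 ≈ 116.757 mm.

116.76 mm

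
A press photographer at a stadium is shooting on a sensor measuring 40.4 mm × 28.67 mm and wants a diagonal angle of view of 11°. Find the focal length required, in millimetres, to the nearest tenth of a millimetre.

257.2 mm

Sensor diagonal = √(40.4² + 28.67²) = √2454.1289 ≈ 49.5392 mm.
From α = 2·arctan(d/2f) we get f = d / (2·tan(α/2)).
With d = 49.5392 mm and α/2 = 5.5°, tan(α/2) ≈ 0.09629, so f ≈ 49.5392 / 0.19258 ≈ 257.2420 mm.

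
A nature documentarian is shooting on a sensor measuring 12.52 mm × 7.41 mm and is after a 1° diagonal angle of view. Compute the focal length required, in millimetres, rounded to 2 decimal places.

Sensor diagonal = √(12.52² + 7.41²) = √211.6585 ≈ 14.5485 mm.
From α = 2·arctan(d/2f) we get f = d / (2·tan(α/2)).
With d = 14.5485 mm and α/2 = 0.5°, tan(α/2) ≈ 0.00873, so f ≈ 14.5485 / 0.01745 ≈ 833.5458 mm.

833.55 mm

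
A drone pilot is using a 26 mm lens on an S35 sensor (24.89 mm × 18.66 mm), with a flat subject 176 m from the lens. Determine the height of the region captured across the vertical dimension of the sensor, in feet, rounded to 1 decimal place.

414.4 ft

dₒ: 176 m = 176000 mm.
Similar triangles through the lens centre give W/dₒ = h/dᵢ; with 1/f = 1/dₒ + 1/dᵢ this gives W = h·(dₒ − f)/f.
W = 18.66 mm × (176000 − 26) / 26 = 18.66 × 6768.2308 ≈ 126295.186 mm = 126295.186/304.8 ft = 414.354 ft.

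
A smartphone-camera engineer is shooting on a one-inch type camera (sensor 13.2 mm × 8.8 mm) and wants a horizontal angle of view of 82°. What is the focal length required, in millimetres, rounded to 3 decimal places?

7.592 mm

From α = 2·arctan(w/2f) we get f = w / (2·tan(α/2)).
With w = 13.2 mm and α/2 = 41°, tan(α/2) ≈ 0.86929, so f ≈ 13.2 / 1.73857 ≈ 7.5924 mm.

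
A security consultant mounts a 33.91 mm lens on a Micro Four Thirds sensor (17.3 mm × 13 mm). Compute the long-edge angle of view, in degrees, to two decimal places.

Angle of view α = 2·arctan(w/2f) with w = 17.3 mm and f = 33.91 mm.
w/2f = 0.25509; arctan(0.25509) ≈ 14.3102°, so α ≈ 28.6205°.

28.62°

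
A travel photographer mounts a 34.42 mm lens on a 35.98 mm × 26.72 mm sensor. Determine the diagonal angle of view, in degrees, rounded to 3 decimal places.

Sensor diagonal = √(35.98² + 26.72²) = √2008.5188 ≈ 44.8165 mm.
Angle of view α = 2·arctan(d/2f) with d = 44.8165 mm and f = 34.42 mm.
d/2f = 0.65102; arctan(0.65102) ≈ 33.0651°, so α ≈ 66.1302°.

66.130°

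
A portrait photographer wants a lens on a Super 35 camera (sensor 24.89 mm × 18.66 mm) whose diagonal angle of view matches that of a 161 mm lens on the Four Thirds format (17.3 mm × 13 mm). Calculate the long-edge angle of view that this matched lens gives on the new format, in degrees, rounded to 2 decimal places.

6.16°

Sensor diagonal = √(17.3² + 13²) = √468.2900 ≈ 21.6400 mm.
Sensor diagonal = √(24.89² + 18.66²) = √967.7077 ≈ 31.1080 mm.
Equal diagonal AOV ⇒ f₂ = f₁ · 31.1080/21.6400 = 161 × 1.43752 ≈ 231.4411 mm.
Long-edge AOV on the new format = 2·arctan(24.89 / (2 × 231.4411)) = 2·arctan(0.05377) ≈ 6.1559°.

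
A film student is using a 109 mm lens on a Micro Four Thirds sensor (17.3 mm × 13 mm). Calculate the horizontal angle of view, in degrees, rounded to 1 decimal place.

9.1°

Angle of view α = 2·arctan(w/2f) with w = 17.3 mm and f = 109 mm.
w/2f = 0.07936; arctan(0.07936) ≈ 4.5374°, so α ≈ 9.0747°.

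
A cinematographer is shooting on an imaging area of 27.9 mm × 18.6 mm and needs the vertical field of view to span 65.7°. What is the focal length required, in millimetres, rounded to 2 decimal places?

From α = 2·arctan(h/2f) we get f = h / (2·tan(α/2)).
With h = 18.6 mm and α/2 = 32.85°, tan(α/2) ≈ 0.64569, so f ≈ 18.6 / 1.29138 ≈ 14.4032 mm.

14.40 mm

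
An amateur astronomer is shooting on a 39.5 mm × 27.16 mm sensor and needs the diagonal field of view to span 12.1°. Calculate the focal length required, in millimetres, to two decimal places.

Sensor diagonal = √(39.5² + 27.16²) = √2297.9156 ≈ 47.9366 mm.
From α = 2·arctan(d/2f) we get f = d / (2·tan(α/2)).
With d = 47.9366 mm and α/2 = 6.05°, tan(α/2) ≈ 0.10599, so f ≈ 47.9366 / 0.21197 ≈ 226.1445 mm.

226.14 mm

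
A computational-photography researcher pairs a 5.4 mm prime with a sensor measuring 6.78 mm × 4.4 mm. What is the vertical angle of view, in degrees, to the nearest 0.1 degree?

Angle of view α = 2·arctan(h/2f) with h = 4.4 mm and f = 5.4 mm.
h/2f = 0.40741; arctan(0.40741) ≈ 22.1663°, so α ≈ 44.3327°.

44.3°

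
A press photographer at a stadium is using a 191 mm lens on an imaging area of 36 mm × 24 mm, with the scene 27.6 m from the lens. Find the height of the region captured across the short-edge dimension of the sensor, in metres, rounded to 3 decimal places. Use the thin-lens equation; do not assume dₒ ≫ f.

3.444 m

dₒ: 27.6 m = 27600 mm.
Similar triangles through the lens centre give W/dₒ = h/dᵢ; with 1/f = 1/dₒ + 1/dᵢ this gives W = h·(dₒ − f)/f.
W = 24 mm × (27600 − 191) / 191 = 24 × 143.5026 ≈ 3444.063 mm = 3.44406 m.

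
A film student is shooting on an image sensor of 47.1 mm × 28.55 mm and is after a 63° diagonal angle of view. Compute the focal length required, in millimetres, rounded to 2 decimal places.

44.94 mm

Sensor diagonal = √(47.1² + 28.55²) = √3033.5125 ≈ 55.0773 mm.
From α = 2·arctan(d/2f) we get f = d / (2·tan(α/2)).
With d = 55.0773 mm and α/2 = 31.5°, tan(α/2) ≈ 0.61280, so f ≈ 55.0773 / 1.22560 ≈ 44.9390 mm.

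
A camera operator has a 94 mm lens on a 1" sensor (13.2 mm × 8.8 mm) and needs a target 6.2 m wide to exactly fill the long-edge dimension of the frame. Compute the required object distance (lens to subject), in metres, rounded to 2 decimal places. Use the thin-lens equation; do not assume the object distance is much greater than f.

44.25 m

W: 6.2 m = 6200 mm.
Magnification m = w/W = dᵢ/dₒ; combined with 1/f = 1/dₒ + 1/dᵢ this gives dₒ = f·(1 + W/w).
dₒ = 94 mm × (1 + 6200/13.2) = 94 × 470.6970 ≈ 44245.515 mm = 44.2455 m.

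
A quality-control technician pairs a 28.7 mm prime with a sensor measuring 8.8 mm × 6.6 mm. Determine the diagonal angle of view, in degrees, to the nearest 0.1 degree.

Sensor diagonal = √(8.8² + 6.6²) = √121.0000 ≈ 11.0000 mm.
Angle of view α = 2·arctan(d/2f) with d = 11.0000 mm and f = 28.7 mm.
d/2f = 0.19164; arctan(0.19164) ≈ 10.8485°, so α ≈ 21.6970°.

21.7°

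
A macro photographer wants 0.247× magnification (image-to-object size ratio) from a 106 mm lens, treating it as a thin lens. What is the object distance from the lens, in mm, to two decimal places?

With m = dᵢ/dₒ and 1/f = 1/dₒ + 1/dᵢ, substituting dᵢ = m·dₒ gives 1/f = (1 + 1/m)/dₒ, hence dₒ = f·(1 + 1/m).
dₒ = 106 × (1 + 1/0.247) = 106 × 5.04858 ≈ 535.150 mm.

535.15 mm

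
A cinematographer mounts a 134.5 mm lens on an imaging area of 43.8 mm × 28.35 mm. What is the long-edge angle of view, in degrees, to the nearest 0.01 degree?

Angle of view α = 2·arctan(w/2f) with w = 43.8 mm and f = 134.5 mm.
w/2f = 0.16283; arctan(0.16283) ≈ 9.2480°, so α ≈ 18.4961°.

18.50°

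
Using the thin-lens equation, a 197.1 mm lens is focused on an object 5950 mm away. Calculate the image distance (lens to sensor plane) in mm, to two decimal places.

203.85 mm

1/dᵢ = 1/f − 1/dₒ = 1/197.1 − 1/5950 = 0.0049055 mm⁻¹.
dᵢ = 1/0.0049055 ≈ 203.8528 mm.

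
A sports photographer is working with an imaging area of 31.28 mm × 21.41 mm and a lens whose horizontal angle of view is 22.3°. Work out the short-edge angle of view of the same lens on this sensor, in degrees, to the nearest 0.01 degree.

15.37°

From the horizontal AOV: f = 31.28 / (2·tan(11.15°)) = 31.28 / 0.39420 ≈ 79.3511 mm.
Short-edge AOV = 2·arctan(21.41 / (2 × 79.3511)) = 2·arctan(0.13491) ≈ 15.3664°.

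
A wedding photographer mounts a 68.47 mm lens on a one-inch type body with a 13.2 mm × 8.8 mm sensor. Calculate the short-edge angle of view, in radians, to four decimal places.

Angle of view α = 2·arctan(h/2f) with h = 8.8 mm and f = 68.47 mm.
h/2f = 0.06426; arctan(0.06426) ≈ 0.0642 rad, so α ≈ 0.1283 rad.

0.1283 rad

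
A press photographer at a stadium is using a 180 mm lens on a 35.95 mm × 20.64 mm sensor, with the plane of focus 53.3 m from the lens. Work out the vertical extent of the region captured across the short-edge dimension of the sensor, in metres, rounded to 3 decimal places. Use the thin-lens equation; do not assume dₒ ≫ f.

dₒ: 53.3 m = 53300 mm.
Similar triangles through the lens centre give W/dₒ = h/dᵢ; with 1/f = 1/dₒ + 1/dᵢ this gives W = h·(dₒ − f)/f.
W = 20.64 mm × (53300 − 180) / 180 = 20.64 × 295.1111 ≈ 6091.093 mm = 6.09109 m.

6.091 m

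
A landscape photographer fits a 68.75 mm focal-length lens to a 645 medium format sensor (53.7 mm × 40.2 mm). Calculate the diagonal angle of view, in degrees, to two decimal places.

52.01°

Sensor diagonal = √(53.7² + 40.2²) = √4499.7300 ≈ 67.0800 mm.
Angle of view α = 2·arctan(d/2f) with d = 67.0800 mm and f = 68.75 mm.
d/2f = 0.48785; arctan(0.48785) ≈ 26.0057°, so α ≈ 52.0113°.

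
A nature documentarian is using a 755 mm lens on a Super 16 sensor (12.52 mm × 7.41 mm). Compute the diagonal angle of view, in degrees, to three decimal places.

Sensor diagonal = √(12.52² + 7.41²) = √211.6585 ≈ 14.5485 mm.
Angle of view α = 2·arctan(d/2f) with d = 14.5485 mm and f = 755 mm.
d/2f = 0.00963; arctan(0.00963) ≈ 0.5520°, so α ≈ 1.1040°.

1.104°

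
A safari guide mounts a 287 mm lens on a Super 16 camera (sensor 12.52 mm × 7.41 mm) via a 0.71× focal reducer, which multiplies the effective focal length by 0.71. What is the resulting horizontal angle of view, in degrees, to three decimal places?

Effective focal length f = 287 × 0.71 = 203.77 mm.
α = 2·arctan(12.52 / (2 × 203.77)) = 2·arctan(0.03072) ≈ 3.5193°.

3.519°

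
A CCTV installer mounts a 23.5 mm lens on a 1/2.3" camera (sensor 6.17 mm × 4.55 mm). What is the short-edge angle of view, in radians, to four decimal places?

Angle of view α = 2·arctan(h/2f) with h = 4.55 mm and f = 23.5 mm.
h/2f = 0.09681; arctan(0.09681) ≈ 0.0965 rad, so α ≈ 0.1930 rad.

0.1930 rad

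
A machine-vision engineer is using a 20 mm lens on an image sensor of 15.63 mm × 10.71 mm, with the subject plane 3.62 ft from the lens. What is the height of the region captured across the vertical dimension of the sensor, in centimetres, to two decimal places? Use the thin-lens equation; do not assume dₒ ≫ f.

dₒ: 3.62 ft × 304.8 mm/ft = 1103.38 mm.
Similar triangles through the lens centre give W/dₒ = h/dᵢ; with 1/f = 1/dₒ + 1/dᵢ this gives W = h·(dₒ − f)/f.
W = 10.71 mm × (1103.38 − 20) / 20 = 10.71 × 54.1688 ≈ 580.148 mm = 58.0148 cm.

58.01 cm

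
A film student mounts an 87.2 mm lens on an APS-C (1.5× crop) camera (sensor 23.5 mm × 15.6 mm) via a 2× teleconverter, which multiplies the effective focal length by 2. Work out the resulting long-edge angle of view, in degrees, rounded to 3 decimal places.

7.709°

Effective focal length f = 87.2 × 2 = 174.4 mm.
α = 2·arctan(23.5 / (2 × 174.4)) = 2·arctan(0.06737) ≈ 7.7088°.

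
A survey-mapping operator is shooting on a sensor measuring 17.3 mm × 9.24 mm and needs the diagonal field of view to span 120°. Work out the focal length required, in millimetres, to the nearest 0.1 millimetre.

Sensor diagonal = √(17.3² + 9.24²) = √384.6676 ≈ 19.6129 mm.
From α = 2·arctan(d/2f) we get f = d / (2·tan(α/2)).
With d = 19.6129 mm and α/2 = 60°, tan(α/2) ≈ 1.73205, so f ≈ 19.6129 / 3.46410 ≈ 5.6618 mm.

5.7 mm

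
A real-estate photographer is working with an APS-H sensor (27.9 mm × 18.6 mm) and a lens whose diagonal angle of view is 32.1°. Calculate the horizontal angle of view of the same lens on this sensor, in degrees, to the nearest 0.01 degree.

26.92°

Sensor diagonal = √(27.9² + 18.6²) = √1124.3700 ≈ 33.5316 mm.
From the diagonal AOV: f = 33.5316 / (2·tan(16.05°)) = 33.5316 / 0.57538 ≈ 58.2774 mm.
Horizontal AOV = 2·arctan(27.9 / (2 × 58.2774)) = 2·arctan(0.23937) ≈ 26.9235°.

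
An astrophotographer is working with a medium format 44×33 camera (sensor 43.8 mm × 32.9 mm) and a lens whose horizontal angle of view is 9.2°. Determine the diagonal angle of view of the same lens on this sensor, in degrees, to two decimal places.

From the horizontal AOV: f = 43.8 / (2·tan(4.6°)) = 43.8 / 0.16092 ≈ 272.1914 mm.
Sensor diagonal = √(43.8² + 32.9²) = √3000.8500 ≈ 54.7800 mm.
Diagonal AOV = 2·arctan(54.7800 / (2 × 272.1914)) = 2·arctan(0.10063) ≈ 11.4924°.

11.49°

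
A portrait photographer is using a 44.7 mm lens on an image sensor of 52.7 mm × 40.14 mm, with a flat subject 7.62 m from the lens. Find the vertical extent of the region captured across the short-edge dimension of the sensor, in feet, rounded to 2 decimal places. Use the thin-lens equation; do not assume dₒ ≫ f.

dₒ: 7.62 m = 7620 mm.
Similar triangles through the lens centre give W/dₒ = h/dᵢ; with 1/f = 1/dₒ + 1/dᵢ this gives W = h·(dₒ − f)/f.
W = 40.14 mm × (7620 − 44.7) / 44.7 = 40.14 × 169.4698 ≈ 6802.518 mm = 6802.518/304.8 ft = 22.318 ft.

22.32 ft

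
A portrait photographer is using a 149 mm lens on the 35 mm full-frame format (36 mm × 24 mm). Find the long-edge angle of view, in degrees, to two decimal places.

Angle of view α = 2·arctan(w/2f) with w = 36 mm and f = 149 mm.
w/2f = 0.12081; arctan(0.12081) ≈ 6.8883°, so α ≈ 13.7765°.

13.78°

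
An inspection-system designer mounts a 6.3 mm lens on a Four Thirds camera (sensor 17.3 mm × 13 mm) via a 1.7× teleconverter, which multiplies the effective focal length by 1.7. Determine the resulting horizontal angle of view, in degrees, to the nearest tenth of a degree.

77.9°

Effective focal length f = 6.3 × 1.7 = 10.71 mm.
α = 2·arctan(17.3 / (2 × 10.71)) = 2·arctan(0.80766) ≈ 77.8526°.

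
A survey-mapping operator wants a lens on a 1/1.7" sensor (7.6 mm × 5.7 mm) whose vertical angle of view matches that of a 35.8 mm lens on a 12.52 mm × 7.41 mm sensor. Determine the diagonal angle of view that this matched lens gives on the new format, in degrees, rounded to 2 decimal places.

19.57°

Equal vertical AOV ⇒ f₂ = f₁ · 5.7/7.41 = 35.8 × 0.76923 ≈ 27.5385 mm.
Sensor diagonal = √(7.6² + 5.7²) = √90.2500 ≈ 9.5000 mm.
Diagonal AOV on the new format = 2·arctan(9.5000 / (2 × 27.5385)) = 2·arctan(0.17249) ≈ 19.5729°.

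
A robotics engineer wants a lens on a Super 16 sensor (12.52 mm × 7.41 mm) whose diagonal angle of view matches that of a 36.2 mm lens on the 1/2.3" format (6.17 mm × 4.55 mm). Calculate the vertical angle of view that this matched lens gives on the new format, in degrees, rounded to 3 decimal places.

6.174°

Sensor diagonal = √(6.17² + 4.55²) = √58.7714 ≈ 7.6663 mm.
Sensor diagonal = √(12.52² + 7.41²) = √211.6585 ≈ 14.5485 mm.
Equal diagonal AOV ⇒ f₂ = f₁ · 14.5485/7.6663 = 36.2 × 1.89773 ≈ 68.6979 mm.
Vertical AOV on the new format = 2·arctan(7.41 / (2 × 68.6979)) = 2·arctan(0.05393) ≈ 6.1741°.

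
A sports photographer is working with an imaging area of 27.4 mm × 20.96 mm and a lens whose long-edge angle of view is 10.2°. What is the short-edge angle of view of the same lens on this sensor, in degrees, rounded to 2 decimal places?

From the long-edge AOV: f = 27.4 / (2·tan(5.1°)) = 27.4 / 0.17850 ≈ 153.5055 mm.
Short-edge AOV = 2·arctan(20.96 / (2 × 153.5055)) = 2·arctan(0.06827) ≈ 7.8112°.

7.81°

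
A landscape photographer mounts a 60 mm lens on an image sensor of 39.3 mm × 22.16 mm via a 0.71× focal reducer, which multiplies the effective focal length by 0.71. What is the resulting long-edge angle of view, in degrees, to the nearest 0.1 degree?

Effective focal length f = 60 × 0.71 = 42.6 mm.
α = 2·arctan(39.3 / (2 × 42.6)) = 2·arctan(0.46127) ≈ 49.5247°.

49.5°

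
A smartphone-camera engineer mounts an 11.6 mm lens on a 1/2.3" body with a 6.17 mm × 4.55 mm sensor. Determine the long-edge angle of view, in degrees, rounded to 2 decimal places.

Angle of view α = 2·arctan(w/2f) with w = 6.17 mm and f = 11.6 mm.
w/2f = 0.26595; arctan(0.26595) ≈ 14.8930°, so α ≈ 29.7860°.

29.79°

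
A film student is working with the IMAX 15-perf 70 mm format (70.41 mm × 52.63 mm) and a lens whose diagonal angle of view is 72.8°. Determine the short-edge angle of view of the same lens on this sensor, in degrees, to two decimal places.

Sensor diagonal = √(70.41² + 52.63²) = √7727.4850 ≈ 87.9061 mm.
From the diagonal AOV: f = 87.9061 / (2·tan(36.4°)) = 87.9061 / 1.47453 ≈ 59.6165 mm.
Short-edge AOV = 2·arctan(52.63 / (2 × 59.6165)) = 2·arctan(0.44140) ≈ 47.6338°.

47.63°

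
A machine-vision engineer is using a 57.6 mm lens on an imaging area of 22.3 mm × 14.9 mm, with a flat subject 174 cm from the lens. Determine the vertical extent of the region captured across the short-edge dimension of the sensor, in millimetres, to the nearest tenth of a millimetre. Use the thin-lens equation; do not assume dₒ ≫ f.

dₒ: 174 cm = 1740 mm.
Similar triangles through the lens centre give W/dₒ = h/dᵢ; with 1/f = 1/dₒ + 1/dᵢ this gives W = h·(dₒ − f)/f.
W = 14.9 mm × (1740 − 57.6) / 57.6 = 14.9 × 29.2083 ≈ 435.204 mm.

435.2 mm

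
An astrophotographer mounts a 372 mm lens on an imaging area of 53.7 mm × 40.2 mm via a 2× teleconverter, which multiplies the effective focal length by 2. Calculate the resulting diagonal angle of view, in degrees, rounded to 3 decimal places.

5.162°

Effective focal length f = 372 × 2 = 744 mm.
Sensor diagonal = √(53.7² + 40.2²) = √4499.7300 ≈ 67.0800 mm.
α = 2·arctan(67.080 / (2 × 744)) = 2·arctan(0.04508) ≈ 5.1624°.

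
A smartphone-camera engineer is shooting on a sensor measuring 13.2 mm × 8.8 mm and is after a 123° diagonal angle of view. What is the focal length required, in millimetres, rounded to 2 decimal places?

4.31 mm

Sensor diagonal = √(13.2² + 8.8²) = √251.6800 ≈ 15.8644 mm.
From α = 2·arctan(d/2f) we get f = d / (2·tan(α/2)).
With d = 15.8644 mm and α/2 = 61.5°, tan(α/2) ≈ 1.84177, so f ≈ 15.8644 / 3.68354 ≈ 4.3068 mm.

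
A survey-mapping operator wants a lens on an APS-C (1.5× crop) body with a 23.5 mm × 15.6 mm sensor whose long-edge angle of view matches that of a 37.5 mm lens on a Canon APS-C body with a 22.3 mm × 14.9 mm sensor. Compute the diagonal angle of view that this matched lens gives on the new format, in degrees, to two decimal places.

Equal long-edge AOV ⇒ f₂ = f₁ · 23.5/22.3 = 37.5 × 1.05381 ≈ 39.5179 mm.
Sensor diagonal = √(23.5² + 15.6²) = √795.6100 ≈ 28.2066 mm.
Diagonal AOV on the new format = 2·arctan(28.2066 / (2 × 39.5179)) = 2·arctan(0.35688) ≈ 39.2812°.

39.28°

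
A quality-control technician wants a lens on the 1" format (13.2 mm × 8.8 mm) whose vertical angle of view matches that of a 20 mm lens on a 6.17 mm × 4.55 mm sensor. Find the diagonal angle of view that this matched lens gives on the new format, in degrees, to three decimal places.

23.177°

Equal vertical AOV ⇒ f₂ = f₁ · 8.8/4.55 = 20 × 1.93407 ≈ 38.6813 mm.
Sensor diagonal = √(13.2² + 8.8²) = √251.6800 ≈ 15.8644 mm.
Diagonal AOV on the new format = 2·arctan(15.8644 / (2 × 38.6813)) = 2·arctan(0.20507) ≈ 23.1775°.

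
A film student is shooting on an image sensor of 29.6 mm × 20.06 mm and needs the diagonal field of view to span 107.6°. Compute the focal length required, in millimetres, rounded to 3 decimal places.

Sensor diagonal = √(29.6² + 20.06²) = √1278.5636 ≈ 35.7570 mm.
From α = 2·arctan(d/2f) we get f = d / (2·tan(α/2)).
With d = 35.7570 mm and α/2 = 53.8°, tan(α/2) ≈ 1.36633, so f ≈ 35.7570 / 2.73265 ≈ 13.0851 mm.

13.085 mm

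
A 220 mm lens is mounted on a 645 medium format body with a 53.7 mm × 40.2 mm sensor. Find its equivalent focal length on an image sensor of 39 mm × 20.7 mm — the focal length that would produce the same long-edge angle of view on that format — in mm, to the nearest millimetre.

Equal angle of view means equal width/f ratio, so f₂ = f₁ · (width₂/width₁) = 220 × 39/53.7.
f₂ = 220 × 0.72626 ≈ 159.777 mm.

160 mm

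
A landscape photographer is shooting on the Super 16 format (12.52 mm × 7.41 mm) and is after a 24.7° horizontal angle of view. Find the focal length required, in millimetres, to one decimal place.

From α = 2·arctan(w/2f) we get f = w / (2·tan(α/2)).
With w = 12.52 mm and α/2 = 12.35°, tan(α/2) ≈ 0.21895, so f ≈ 12.52 / 0.43790 ≈ 28.5911 mm.

28.6 mm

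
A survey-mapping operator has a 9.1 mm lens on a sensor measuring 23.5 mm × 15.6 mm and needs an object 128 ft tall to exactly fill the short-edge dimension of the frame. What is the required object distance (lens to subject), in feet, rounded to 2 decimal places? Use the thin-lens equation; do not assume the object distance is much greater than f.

W: 128 ft × 304.8 mm/ft = 39014.40 mm.
Magnification m = h/W = dᵢ/dₒ; combined with 1/f = 1/dₒ + 1/dᵢ this gives dₒ = f·(1 + W/h).
dₒ = 9.1 mm × (1 + 39014.4/15.6) = 9.1 × 2501.9230 ≈ 22767.499 mm = 22767.499/304.8 ft = 74.6965 ft.

74.70 ft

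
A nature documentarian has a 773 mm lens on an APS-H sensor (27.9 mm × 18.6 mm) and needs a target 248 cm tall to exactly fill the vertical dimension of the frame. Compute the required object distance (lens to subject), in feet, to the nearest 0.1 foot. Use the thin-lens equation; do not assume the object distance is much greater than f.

W: 248 cm = 2480 mm.
Magnification m = h/W = dᵢ/dₒ; combined with 1/f = 1/dₒ + 1/dᵢ this gives dₒ = f·(1 + W/h).
dₒ = 773 mm × (1 + 2480/18.6) = 773 × 134.3333 ≈ 103839.667 mm = 103839.667/304.8 ft = 340.681 ft.

340.7 ft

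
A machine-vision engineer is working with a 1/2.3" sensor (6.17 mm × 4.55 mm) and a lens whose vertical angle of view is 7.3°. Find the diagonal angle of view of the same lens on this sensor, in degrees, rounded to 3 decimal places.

From the vertical AOV: f = 4.55 / (2·tan(3.65°)) = 4.55 / 0.12758 ≈ 35.6634 mm.
Sensor diagonal = √(6.17² + 4.55²) = √58.7714 ≈ 7.6663 mm.
Diagonal AOV = 2·arctan(7.6663 / (2 × 35.6634)) = 2·arctan(0.10748) ≈ 12.2693°.

12.269°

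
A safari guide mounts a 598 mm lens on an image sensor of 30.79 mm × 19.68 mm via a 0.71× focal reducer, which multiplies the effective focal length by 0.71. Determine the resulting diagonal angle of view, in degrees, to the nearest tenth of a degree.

4.9°

Effective focal length f = 598 × 0.71 = 424.58 mm.
Sensor diagonal = √(30.79² + 19.68²) = √1335.3265 ≈ 36.5421 mm.
α = 2·arctan(36.542 / (2 × 424.58)) = 2·arctan(0.04303) ≈ 4.9282°.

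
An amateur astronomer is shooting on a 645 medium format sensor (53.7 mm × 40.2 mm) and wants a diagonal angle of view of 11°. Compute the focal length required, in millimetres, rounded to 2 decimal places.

348.33 mm

Sensor diagonal = √(53.7² + 40.2²) = √4499.7300 ≈ 67.0800 mm.
From α = 2·arctan(d/2f) we get f = d / (2·tan(α/2)).
With d = 67.0800 mm and α/2 = 5.5°, tan(α/2) ≈ 0.09629, so f ≈ 67.0800 / 0.19258 ≈ 348.3264 mm.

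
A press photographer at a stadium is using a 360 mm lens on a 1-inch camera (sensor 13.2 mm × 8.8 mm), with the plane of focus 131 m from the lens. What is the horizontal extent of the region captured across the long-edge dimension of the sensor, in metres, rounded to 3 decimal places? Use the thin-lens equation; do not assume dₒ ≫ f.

4.790 m

dₒ: 131 m = 131000 mm.
Similar triangles through the lens centre give W/dₒ = w/dᵢ; with 1/f = 1/dₒ + 1/dᵢ this gives W = w·(dₒ − f)/f.
W = 13.2 mm × (131000 − 360) / 360 = 13.2 × 362.8889 ≈ 4790.133 mm = 4.79013 m.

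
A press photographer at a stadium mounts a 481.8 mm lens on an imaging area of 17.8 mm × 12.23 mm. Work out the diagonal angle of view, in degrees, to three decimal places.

2.568°

Sensor diagonal = √(17.8² + 12.23²) = √466.4129 ≈ 21.5966 mm.
Angle of view α = 2·arctan(d/2f) with d = 21.5966 mm and f = 481.8 mm.
d/2f = 0.02241; arctan(0.02241) ≈ 1.2839°, so α ≈ 2.5678°.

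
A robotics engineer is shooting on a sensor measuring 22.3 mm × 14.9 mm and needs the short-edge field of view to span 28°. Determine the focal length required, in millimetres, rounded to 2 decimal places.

From α = 2·arctan(h/2f) we get f = h / (2·tan(α/2)).
With h = 14.9 mm and α/2 = 14°, tan(α/2) ≈ 0.24933, so f ≈ 14.9 / 0.49866 ≈ 29.8803 mm.

29.88 mm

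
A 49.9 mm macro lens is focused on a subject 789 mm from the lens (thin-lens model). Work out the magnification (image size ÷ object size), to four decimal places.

Thin lens: 1/f = 1/dₒ + 1/dᵢ → 1/dᵢ = 1/49.9 − 1/789 = 0.0187727 mm⁻¹, so dᵢ ≈ 53.2690 mm.
Magnification m = dᵢ/dₒ = 53.2690/789 ≈ 0.06751.

0.0675×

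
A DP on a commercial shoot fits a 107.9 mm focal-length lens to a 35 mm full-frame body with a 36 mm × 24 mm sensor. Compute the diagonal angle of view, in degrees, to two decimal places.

Sensor diagonal = √(36² + 24²) = √1872.0000 ≈ 43.2666 mm.
Angle of view α = 2·arctan(d/2f) with d = 43.2666 mm and f = 107.9 mm.
d/2f = 0.20049; arctan(0.20049) ≈ 11.3371°, so α ≈ 22.6743°.

22.67°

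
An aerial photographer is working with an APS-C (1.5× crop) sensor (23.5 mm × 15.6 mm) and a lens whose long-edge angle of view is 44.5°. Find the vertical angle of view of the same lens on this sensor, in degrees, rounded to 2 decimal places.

30.39°

From the long-edge AOV: f = 23.5 / (2·tan(22.25°)) = 23.5 / 0.81822 ≈ 28.7208 mm.
Vertical AOV = 2·arctan(15.6 / (2 × 28.7208)) = 2·arctan(0.27158) ≈ 30.3878°.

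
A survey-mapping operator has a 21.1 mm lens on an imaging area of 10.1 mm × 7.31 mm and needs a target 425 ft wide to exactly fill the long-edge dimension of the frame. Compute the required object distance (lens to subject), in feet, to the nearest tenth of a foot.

W: 425 ft × 304.8 mm/ft = 129540.00 mm.
Magnification m = w/W = dᵢ/dₒ; combined with 1/f = 1/dₒ + 1/dᵢ this gives dₒ = f·(1 + W/w).
dₒ = 21.1 mm × (1 + 129540/10.1) = 21.1 × 12826.7422 ≈ 270644.260 mm = 270644.260/304.8 ft = 887.941 ft.

887.9 ft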